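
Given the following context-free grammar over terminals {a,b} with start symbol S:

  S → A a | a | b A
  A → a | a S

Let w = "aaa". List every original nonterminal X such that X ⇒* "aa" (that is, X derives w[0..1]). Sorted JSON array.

Convert to CNF:
  S -> A T0 | T1 A | a
  A -> T0 S | a
  T0 -> a
  T1 -> b

Fill CYK table bottom-up, restricted to cells inside w[0..1]:
  T[0,0] 'a' = {A,S,T0}  orig:{A,S}
  T[1,1] 'a' = {A,S,T0}  orig:{A,S}
  T[0,1] 'aa' = {A,S}

Original NTs in T[0,1] deriving "aa": ["A", "S"]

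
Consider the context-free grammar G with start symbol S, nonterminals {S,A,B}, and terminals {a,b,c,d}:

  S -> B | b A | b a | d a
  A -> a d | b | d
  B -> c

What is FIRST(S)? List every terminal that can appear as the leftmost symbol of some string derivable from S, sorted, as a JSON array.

FIRST iteration:
[1]
  A via A→a d: +{a}
  A via A→b: +{b}
  A via A→d: +{d}
  B via B→c: +{c}
  S via S→B: +{c}
  S via S→b A: +{b}
  S via S→d a: +{d}
  S: {b,c,d}  A: {a,b,d}  B: {c}
[2] — fixpoint
  S: {b,c,d}  A: {a,b,d}  B: {c}

FIRST(S) = ["b", "c", "d"]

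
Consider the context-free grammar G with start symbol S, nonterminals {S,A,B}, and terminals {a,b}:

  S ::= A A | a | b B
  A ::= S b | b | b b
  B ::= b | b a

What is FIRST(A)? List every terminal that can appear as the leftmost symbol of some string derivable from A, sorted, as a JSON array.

FIRST sets, iterate to fixpoint:
pass 1:
  A via A→b: +{b}
  B via B→b: +{b}
  S via S→A A: +{b}
  S via S→a: +{a}
  FIRST[S]={a,b}  FIRST[A]={b}  FIRST[B]={b}
pass 2:
  A via A→S b: +{a}
  FIRST[S]={a,b}  FIRST[A]={a,b}  FIRST[B]={b}
pass 3: done
  FIRST[S]={a,b}  FIRST[A]={a,b}  FIRST[B]={b}

FIRST(A) = ["a", "b"]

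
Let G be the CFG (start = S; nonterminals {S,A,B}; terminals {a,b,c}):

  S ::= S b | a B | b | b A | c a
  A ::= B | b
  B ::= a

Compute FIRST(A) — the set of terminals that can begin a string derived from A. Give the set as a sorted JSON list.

Compute FIRST by fixpoint:
round 1:
  A via A→b: +{b}
  B via B→a: +{a}
  S via S→a B: +{a}
  S via S→b: +{b}
  S via S→c a: +{c}
  FIRST(S)={a,b,c}  FIRST(A)={b}  FIRST(B)={a}
round 2:
  A via A→B: +{a}
  FIRST(S)={a,b,c}  FIRST(A)={a,b}  FIRST(B)={a}
round 3: — fixpoint
  FIRST(S)={a,b,c}  FIRST(A)={a,b}  FIRST(B)={a}

FIRST(A) = ["a", "b"]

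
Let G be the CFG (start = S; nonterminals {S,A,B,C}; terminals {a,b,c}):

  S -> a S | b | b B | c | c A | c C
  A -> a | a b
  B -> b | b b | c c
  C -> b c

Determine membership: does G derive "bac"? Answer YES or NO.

Convert to CNF:
  S -> T0 S | T1 B | T2 A | T2 C | b | c
  A -> T0 T1 | a
  B -> T1 T1 | T2 T2 | b
  C -> T1 T2
  T0 -> a
  T1 -> b
  T2 -> c

Fill CYK table bottom-up:
  cell(0,0) b: {B,S,T1}  orig:{B,S}
  cell(1,1) a: {A,T0}  orig:{A}
  cell(2,2) c: {S,T2}  orig:{S}
  cell(0,1) ba: ∅
  cell(1,2) ac: {S}
  cell(0,2) bac: ∅

S ∉ T[0,2] ⇒ NO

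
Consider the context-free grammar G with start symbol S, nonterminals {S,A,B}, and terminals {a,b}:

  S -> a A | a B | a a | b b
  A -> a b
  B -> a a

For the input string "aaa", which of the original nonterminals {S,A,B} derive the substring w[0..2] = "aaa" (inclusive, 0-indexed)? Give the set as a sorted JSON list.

Convert to CNF:
  S -> T0 A | T0 B | T0 T0 | T1 T1
  A -> T0 T1
  B -> T0 T0
  T0 -> a
  T1 -> b

CYK fill, restricted to cells inside w[0..2]:
  T[0,0] 'a' = {T0}  orig:{}
  T[1,1] 'a' = {T0}  orig:{}
  T[2,2] 'a' = {T0}  orig:{}
  T[0,1] 'aa' = {B,S}
  T[1,2] 'aa' = {B,S}
  T[0,2] 'aaa' = {S}

Original NTs in T[0,2] deriving "aaa": ["S"]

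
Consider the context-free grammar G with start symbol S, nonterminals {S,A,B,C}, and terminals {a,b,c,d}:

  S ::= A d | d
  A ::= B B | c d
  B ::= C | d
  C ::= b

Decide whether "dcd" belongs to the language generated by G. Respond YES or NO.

CNF form of G:
  S -> A T1 | d
  A -> B B | T0 T1
  B -> b | d
  C -> b
  T0 -> c
  T1 -> d

CYK fill:
  cell(0,0) d: {B,S,T1}  orig:{B,S}
  cell(1,1) c: {T0}  orig:{}
  cell(2,2) d: {B,S,T1}  orig:{B,S}
  cell(0,1) dc: ∅
  cell(1,2) cd: {A}
  cell(0,2) dcd: ∅

S ∉ T[0,2] ⇒ NO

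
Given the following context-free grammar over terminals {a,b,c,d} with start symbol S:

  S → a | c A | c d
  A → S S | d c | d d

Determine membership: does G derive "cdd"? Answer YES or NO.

Convert to CNF:
  S -> T1 A | T1 T0 | a
  A -> S S | T0 T0 | T0 T1
  T0 -> d
  T1 -> c

Fill CYK table bottom-up:
  T[0,0] 'c' = {T1}  orig:{}
  T[1,1] 'd' = {T0}  orig:{}
  T[2,2] 'd' = {T0}  orig:{}
  T[0,1] 'cd' = {S}
  T[1,2] 'dd' = {A}
  T[0,2] 'cdd' = {S}

S ∈ T[0,2] ⇒ YES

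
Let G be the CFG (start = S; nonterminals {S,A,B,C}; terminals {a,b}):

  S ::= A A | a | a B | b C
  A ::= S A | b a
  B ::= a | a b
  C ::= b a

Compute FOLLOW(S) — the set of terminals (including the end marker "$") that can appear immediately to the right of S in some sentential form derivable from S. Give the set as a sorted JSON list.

FIRST sets, iterate to fixpoint:
[1]
  A via A→b a: +{b}
  B via B→a: +{a}
  C via C→b a: +{b}
  S via S→A A: +{b}
  S via S→a: +{a}
  FIRST(S)={a,b}  FIRST(A)={b}  FIRST(B)={a}  FIRST(C)={b}
[2]
  A via A→S A: +{a}
  FIRST(S)={a,b}  FIRST(A)={a,b}  FIRST(B)={a}  FIRST(C)={b}
[3] done
  FIRST(S)={a,b}  FIRST(A)={a,b}  FIRST(B)={a}  FIRST(C)={b}

FOLLOW iteration:
FOLLOW(S) := {$}
iter 1:
  A→S A: FOLLOW(S) ⊇ FIRST(A) = {a,b}; new: +{a,b}
  S→A A: FOLLOW(A) ⊇ FIRST(A) = {a,b}; new: +{a,b}
  S→A A: FOLLOW(A) ⊇ FOLLOW(S) ⊇ {$,a,b}; new: +{$}
  S→a B: FOLLOW(B) ⊇ FOLLOW(S) ⊇ {$,a,b}; new: +{$,a,b}
  S→b C: FOLLOW(C) ⊇ FOLLOW(S) ⊇ {$,a,b}; new: +{$,a,b}
  FOLLOW(S)={$,a,b}  FOLLOW(A)={$,a,b}  FOLLOW(B)={$,a,b}  FOLLOW(C)={$,a,b}
iter 2: (no change)
  FOLLOW(S)={$,a,b}  FOLLOW(A)={$,a,b}  FOLLOW(B)={$,a,b}  FOLLOW(C)={$,a,b}

FOLLOW(S) = ["$", "a", "b"]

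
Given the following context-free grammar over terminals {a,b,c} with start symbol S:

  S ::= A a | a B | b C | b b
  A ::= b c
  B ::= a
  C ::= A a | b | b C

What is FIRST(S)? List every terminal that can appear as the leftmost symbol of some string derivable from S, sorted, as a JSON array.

FIRST iteration:
iter 1:
  A via A→b c: +{b}
  B via B→a: +{a}
  C via C→A a: +{b}
  S via S→A a: +{b}
  S via S→a B: +{a}
  FIRST[S]={a,b}  FIRST[A]={b}  FIRST[B]={a}  FIRST[C]={b}
iter 2: — fixpoint
  FIRST[S]={a,b}  FIRST[A]={b}  FIRST[B]={a}  FIRST[C]={b}

FIRST(S) = ["a", "b"]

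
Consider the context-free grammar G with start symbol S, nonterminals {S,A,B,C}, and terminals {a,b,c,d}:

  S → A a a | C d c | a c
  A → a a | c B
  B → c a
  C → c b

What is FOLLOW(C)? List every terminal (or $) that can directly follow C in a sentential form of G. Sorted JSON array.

FIRST sets, iterate to fixpoint:
round 1:
  A via A→a a: +{a}
  A via A→c B: +{c}
  B via B→c a: +{c}
  C via C→c b: +{c}
  S via S→A a a: +{a,c}
  FIRST[S]={a,c}  FIRST[A]={a,c}  FIRST[B]={c}  FIRST[C]={c}
round 2: done
  FIRST[S]={a,c}  FIRST[A]={a,c}  FIRST[B]={c}  FIRST[C]={c}

FOLLOW iteration:
FOLLOW(S) := {$}
[1]
  S→A a a: FOLLOW(A) ⊇ FIRST(a) = {a}; new: +{a}
  S→C d c: FOLLOW(C) ⊇ FIRST(d) = {d}; new: +{d}
  FOLLOW(S)={$}  FOLLOW(A)={a}  FOLLOW(B)={}  FOLLOW(C)={d}
[2]
  A→c B: FOLLOW(B) ⊇ FOLLOW(A) ⊇ {a}; new: +{a}
  FOLLOW(S)={$}  FOLLOW(A)={a}  FOLLOW(B)={a}  FOLLOW(C)={d}
[3] — fixpoint
  FOLLOW(S)={$}  FOLLOW(A)={a}  FOLLOW(B)={a}  FOLLOW(C)={d}

FOLLOW(C) = ["d"]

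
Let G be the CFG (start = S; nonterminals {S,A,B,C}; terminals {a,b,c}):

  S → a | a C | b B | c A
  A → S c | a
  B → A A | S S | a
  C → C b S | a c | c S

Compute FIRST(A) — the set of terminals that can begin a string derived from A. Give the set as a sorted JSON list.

FIRST iteration:
iter 1:
  A via A→a: +{a}
  B via B→A A: +{a}
  C via C→a c: +{a}
  C via C→c S: +{c}
  S via S→a: +{a}
  S via S→b B: +{b}
  S via S→c A: +{c}
  S: {a,b,c}  A: {a}  B: {a}  C: {a,c}
iter 2:
  A via A→S c: +{b,c}
  B via B→A A: +{b,c}
  S: {a,b,c}  A: {a,b,c}  B: {a,b,c}  C: {a,c}
iter 3: (stable)
  S: {a,b,c}  A: {a,b,c}  B: {a,b,c}  C: {a,c}

FIRST(A) = ["a", "b", "c"]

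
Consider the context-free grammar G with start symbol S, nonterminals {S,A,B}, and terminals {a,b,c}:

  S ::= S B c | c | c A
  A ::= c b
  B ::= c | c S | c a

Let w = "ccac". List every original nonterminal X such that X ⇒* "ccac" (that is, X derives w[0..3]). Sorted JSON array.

Convert to CNF:
  S -> S X3 | T0 A | c
  A -> T0 T1
  B -> T0 S | T0 T2 | c
  T0 -> c
  T1 -> b
  T2 -> a
  X3 -> B T0

CYK fill, restricted to cells inside w[0..3]:
  cell(0,0) c: {B,S,T0}  orig:{B,S}
  cell(1,1) c: {B,S,T0}  orig:{B,S}
  cell(2,2) a: {T2}  orig:{}
  cell(3,3) c: {B,S,T0}  orig:{B,S}
  cell(0,1) cc: {B,X3}  orig:{B}
  cell(1,2) ca: {B}
  cell(2,3) ac: ∅
  cell(0,2) cca: ∅
  cell(1,3) cac: {X3}  orig:{}
  cell(0,3) ccac: {S}

Original NTs in T[0,3] deriving "ccac": ["S"]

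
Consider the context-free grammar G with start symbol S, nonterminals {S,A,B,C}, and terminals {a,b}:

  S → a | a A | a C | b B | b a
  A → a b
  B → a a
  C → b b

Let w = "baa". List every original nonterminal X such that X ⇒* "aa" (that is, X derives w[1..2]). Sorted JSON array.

CNF form of G:
  S -> T0 A | T0 C | T1 B | T1 T0 | a
  A -> T0 T1
  B -> T0 T0
  C -> T1 T1
  T0 -> a
  T1 -> b

Fill CYK table bottom-up (cells [i..j] with 1 ≤ i ≤ j ≤ 2 only):
  T[1,1] 'a' = {S,T0}  orig:{S}
  T[2,2] 'a' = {S,T0}  orig:{S}
  T[1,2] 'aa' = {B}

Original NTs in T[1,2] deriving "aa": ["B"]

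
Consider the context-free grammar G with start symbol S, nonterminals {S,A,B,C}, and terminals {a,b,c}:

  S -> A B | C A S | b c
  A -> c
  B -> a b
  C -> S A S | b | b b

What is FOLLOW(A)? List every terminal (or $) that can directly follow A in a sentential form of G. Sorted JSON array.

FIRST iteration:
round 1:
  A via A→c: +{c}
  B via B→a b: +{a}
  C via C→b: +{b}
  S via S→A B: +{c}
  S via S→C A S: +{b}
  FIRST(S)={b,c}  FIRST(A)={c}  FIRST(B)={a}  FIRST(C)={b}
round 2:
  C via C→S A S: +{c}
  FIRST(S)={b,c}  FIRST(A)={c}  FIRST(B)={a}  FIRST(C)={b,c}
round 3: (stable)
  FIRST(S)={b,c}  FIRST(A)={c}  FIRST(B)={a}  FIRST(C)={b,c}

FOLLOW sets:
initialize: $ ∈ FOLLOW(S)
[1]
  C→S A S: FOLLOW(S) ⊇ FIRST(A) = {c}; new: +{c}
  C→S A S: FOLLOW(A) ⊇ FIRST(S) = {b,c}; new: +{b,c}
  S→A B: FOLLOW(A) ⊇ FIRST(B) = {a}; new: +{a}
  S→A B: FOLLOW(B) ⊇ FOLLOW(S) ⊇ {$,c}; new: +{$,c}
  S→C A S: FOLLOW(C) ⊇ FIRST(A) = {c}; new: +{c}
  FOLLOW[S]={$,c}  FOLLOW[A]={a,b,c}  FOLLOW[B]={$,c}  FOLLOW[C]={c}
[2] done
  FOLLOW[S]={$,c}  FOLLOW[A]={a,b,c}  FOLLOW[B]={$,c}  FOLLOW[C]={c}

FOLLOW(A) = ["a", "b", "c"]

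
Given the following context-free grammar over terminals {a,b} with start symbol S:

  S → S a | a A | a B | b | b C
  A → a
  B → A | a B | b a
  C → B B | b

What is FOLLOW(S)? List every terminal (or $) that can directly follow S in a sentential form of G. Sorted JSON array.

Compute FIRST by fixpoint:
pass 1:
  A via A→a: +{a}
  B via B→A: +{a}
  B via B→b a: +{b}
  C via C→B B: +{a,b}
  S via S→a A: +{a}
  S via S→b: +{b}
  S: {a,b}  A: {a}  B: {a,b}  C: {a,b}
pass 2: done
  S: {a,b}  A: {a}  B: {a,b}  C: {a,b}

Compute FOLLOW by fixpoint:
FOLLOW(S) := {$}
[1]
  C→B B: FOLLOW(B) ⊇ FIRST(B) = {a,b}; new: +{a,b}
  S→S a: FOLLOW(S) ⊇ FIRST(a) = {a}; new: +{a}
  S→a A: FOLLOW(A) ⊇ FOLLOW(S) ⊇ {$,a}; new: +{$,a}
  S→a B: FOLLOW(B) ⊇ FOLLOW(S) ⊇ {$,a}; new: +{$}
  S→b C: FOLLOW(C) ⊇ FOLLOW(S) ⊇ {$,a}; new: +{$,a}
  FOLLOW(S)={$,a}  FOLLOW(A)={$,a}  FOLLOW(B)={$,a,b}  FOLLOW(C)={$,a}
[2]
  B→A: FOLLOW(A) ⊇ FOLLOW(B) ⊇ {$,a,b}; new: +{b}
  FOLLOW(S)={$,a}  FOLLOW(A)={$,a,b}  FOLLOW(B)={$,a,b}  FOLLOW(C)={$,a}
[3] (stable)
  FOLLOW(S)={$,a}  FOLLOW(A)={$,a,b}  FOLLOW(B)={$,a,b}  FOLLOW(C)={$,a}

FOLLOW(S) = ["$", "a"]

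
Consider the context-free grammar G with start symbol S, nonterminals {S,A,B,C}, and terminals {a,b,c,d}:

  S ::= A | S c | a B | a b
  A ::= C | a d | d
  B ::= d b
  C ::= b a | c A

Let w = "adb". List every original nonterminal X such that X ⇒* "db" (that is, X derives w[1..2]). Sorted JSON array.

Convert to CNF:
  S -> S T3 | T0 B | T0 T1 | T0 T2 | T2 T0 | T3 A | d
  A -> T0 T1 | T2 T0 | T3 A | d
  B -> T1 T2
  C -> T2 T0 | T3 A
  T0 -> a
  T1 -> d
  T2 -> b
  T3 -> c

CYK table (by increasing span) (cells [i..j] with 1 ≤ i ≤ j ≤ 2 only):
  T[1,1] 'd' = {A,S,T1}  orig:{A,S}
  T[2,2] 'b' = {T2}  orig:{}
  T[1,2] 'db' = {B}

Original NTs in T[1,2] deriving "db": ["B"]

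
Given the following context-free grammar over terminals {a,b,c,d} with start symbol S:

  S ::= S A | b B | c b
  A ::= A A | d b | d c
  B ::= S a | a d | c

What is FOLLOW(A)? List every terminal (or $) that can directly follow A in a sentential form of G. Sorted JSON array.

FIRST sets, iterate to fixpoint:
[1]
  A via A→d b: +{d}
  B via B→a d: +{a}
  B via B→c: +{c}
  S via S→b B: +{b}
  S via S→c b: +{c}
  FIRST(S)={b,c}  FIRST(A)={d}  FIRST(B)={a,c}
[2]
  B via B→S a: +{b}
  FIRST(S)={b,c}  FIRST(A)={d}  FIRST(B)={a,b,c}
[3] — fixpoint
  FIRST(S)={b,c}  FIRST(A)={d}  FIRST(B)={a,b,c}

FOLLOW sets:
FOLLOW(S) := {$}
pass 1:
  A→A A: FOLLOW(A) ⊇ FIRST(A) = {d}; new: +{d}
  B→S a: FOLLOW(S) ⊇ FIRST(a) = {a}; new: +{a}
  S→S A: FOLLOW(S) ⊇ FIRST(A) = {d}; new: +{d}
  S→S A: FOLLOW(A) ⊇ FOLLOW(S) ⊇ {$,a,d}; new: +{$,a}
  S→b B: FOLLOW(B) ⊇ FOLLOW(S) ⊇ {$,a,d}; new: +{$,a,d}
  FOLLOW[S]={$,a,d}  FOLLOW[A]={$,a,d}  FOLLOW[B]={$,a,d}
pass 2: (no change)
  FOLLOW[S]={$,a,d}  FOLLOW[A]={$,a,d}  FOLLOW[B]={$,a,d}

FOLLOW(A) = ["$", "a", "d"]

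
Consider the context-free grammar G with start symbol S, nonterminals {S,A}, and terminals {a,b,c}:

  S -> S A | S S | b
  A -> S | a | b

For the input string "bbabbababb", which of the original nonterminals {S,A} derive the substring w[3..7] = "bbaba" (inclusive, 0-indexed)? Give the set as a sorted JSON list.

Convert to CNF:
  S -> S A | S S | b
  A -> S A | S S | a | b

CYK table (by increasing span) (cells [i..j] with 3 ≤ i ≤ j ≤ 7 only):
  cell(3,3) b: {A,S}
  cell(4,4) b: {A,S}
  cell(5,5) a: {A}
  cell(6,6) b: {A,S}
  cell(7,7) a: {A}
  cell(3,4) bb: {A,S}
  cell(4,5) ba: {A,S}
  cell(5,6) ab: ∅
  cell(6,7) ba: {A,S}
  cell(3,5) bba: {A,S}
  cell(4,6) bab: {A,S}
  cell(5,7) aba: ∅
  cell(3,6) bbab: {A,S}
  cell(4,7) baba: {A,S}
  cell(3,7) bbaba: {A,S}

Original NTs in T[3,7] deriving "bbaba": ["A", "S"]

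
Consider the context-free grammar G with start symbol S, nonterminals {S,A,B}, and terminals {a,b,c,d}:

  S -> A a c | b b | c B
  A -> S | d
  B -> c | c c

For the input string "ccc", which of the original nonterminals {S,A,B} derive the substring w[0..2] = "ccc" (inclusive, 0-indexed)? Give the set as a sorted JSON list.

CNF form of G:
  S -> A X4 | T1 B | T2 T2
  A -> A X3 | T1 B | T2 T2 | d
  B -> T1 T1 | c
  T0 -> a
  T1 -> c
  T2 -> b
  X3 -> T0 T1
  X4 -> T0 T1

CYK table (by increasing span), restricted to cells inside w[0..2]:
  T[0,0] 'c' = {B,T1}  orig:{B}
  T[1,1] 'c' = {B,T1}  orig:{B}
  T[2,2] 'c' = {B,T1}  orig:{B}
  T[0,1] 'cc' = {A,B,S}
  T[1,2] 'cc' = {A,B,S}
  T[0,2] 'ccc' = {A,S}

Original NTs in T[0,2] deriving "ccc": ["A", "S"]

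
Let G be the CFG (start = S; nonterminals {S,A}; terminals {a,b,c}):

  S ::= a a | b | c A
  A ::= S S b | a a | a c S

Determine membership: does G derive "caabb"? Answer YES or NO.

Convert to CNF:
  S -> T1 T1 | T2 A | b
  A -> S X3 | T1 T1 | T1 X4
  T0 -> b
  T1 -> a
  T2 -> c
  X3 -> S T0
  X4 -> T2 S

Fill CYK table bottom-up:
  cell(0,0) c: {T2}  orig:{}
  cell(1,1) a: {T1}  orig:{}
  cell(2,2) a: {T1}  orig:{}
  cell(3,3) b: {S,T0}  orig:{S}
  cell(4,4) b: {S,T0}  orig:{S}
  cell(0,1) ca: ∅
  cell(1,2) aa: {A,S}
  cell(2,3) ab: ∅
  cell(3,4) bb: {X3}  orig:{}
  cell(0,2) caa: {S,X4}  orig:{S}
  cell(1,3) aab: {X3}  orig:{}
  cell(2,4) abb: ∅
  cell(0,3) caab: {X3}  orig:{}
  cell(1,4) aabb: {A}
  cell(0,4) caabb: {A,S}

S ∈ T[0,4] ⇒ YES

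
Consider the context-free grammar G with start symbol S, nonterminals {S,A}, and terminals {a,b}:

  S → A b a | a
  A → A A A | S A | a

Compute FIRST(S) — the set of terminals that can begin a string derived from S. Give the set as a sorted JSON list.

Compute FIRST by fixpoint:
[1]
  A via A→a: +{a}
  S via S→A b a: +{a}
  FIRST(S)={a}  FIRST(A)={a}
[2] done
  FIRST(S)={a}  FIRST(A)={a}

FIRST(S) = ["a"]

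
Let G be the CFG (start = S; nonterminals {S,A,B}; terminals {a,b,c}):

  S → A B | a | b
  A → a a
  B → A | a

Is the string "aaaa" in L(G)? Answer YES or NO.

CNF form of G:
  S -> A B | a | b
  A -> T0 T0
  B -> T0 T0 | a
  T0 -> a

Fill CYK table bottom-up:
  [0..0]={B,S,T0}  "a"  orig:{B,S}
  [1..1]={B,S,T0}  "a"  orig:{B,S}
  [2..2]={B,S,T0}  "a"  orig:{B,S}
  [3..3]={B,S,T0}  "a"  orig:{B,S}
  [0..1]={A,B}  "aa"
  [1..2]={A,B}  "aa"
  [2..3]={A,B}  "aa"
  [0..2]={S}  "aaa"
  [1..3]={S}  "aaa"
  [0..3]={S}  "aaaa"

S ∈ T[0,3] ⇒ YES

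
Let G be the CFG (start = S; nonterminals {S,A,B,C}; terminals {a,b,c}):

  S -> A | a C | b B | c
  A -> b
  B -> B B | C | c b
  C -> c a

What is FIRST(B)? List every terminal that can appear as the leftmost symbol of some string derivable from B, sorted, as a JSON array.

Compute FIRST by fixpoint:
pass 1:
  A via A→b: +{b}
  B via B→c b: +{c}
  C via C→c a: +{c}
  S via S→A: +{b}
  S via S→a C: +{a}
  S via S→c: +{c}
  S: {a,b,c}  A: {b}  B: {c}  C: {c}
pass 2: done
  S: {a,b,c}  A: {b}  B: {c}  C: {c}

FIRST(B) = ["c"]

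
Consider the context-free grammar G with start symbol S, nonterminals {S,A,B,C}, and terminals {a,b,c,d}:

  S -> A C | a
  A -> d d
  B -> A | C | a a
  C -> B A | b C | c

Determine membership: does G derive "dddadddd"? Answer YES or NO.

CNF form of G:
  S -> A C | a
  A -> T0 T0
  B -> B A | T0 T0 | T1 T1 | T2 C | c
  C -> B A | T2 C | c
  T0 -> d
  T1 -> a
  T2 -> b

Fill CYK table bottom-up:
  T[0,0] 'd' = {T0}  orig:{}
  T[1,1] 'd' = {T0}  orig:{}
  T[2,2] 'd' = {T0}  orig:{}
  T[3,3] 'a' = {S,T1}  orig:{S}
  T[4,4] 'd' = {T0}  orig:{}
  T[5,5] 'd' = {T0}  orig:{}
  T[6,6] 'd' = {T0}  orig:{}
  T[7,7] 'd' = {T0}  orig:{}
  T[0,1] 'dd' = {A,B}
  T[1,2] 'dd' = {A,B}
  T[2,3] 'da' = ∅
  T[3,4] 'ad' = ∅
  T[4,5] 'dd' = {A,B}
  T[5,6] 'dd' = {A,B}
  T[6,7] 'dd' = {A,B}
  T[0,2] 'ddd' = ∅
  T[1,3] 'dda' = ∅
  T[2,4] 'dad' = ∅
  T[3,5] 'add' = ∅
  T[4,6] 'ddd' = ∅
  T[5,7] 'ddd' = ∅
  T[0,3] 'ddda' = ∅
  T[1,4] 'ddad' = ∅
  T[2,5] 'dadd' = ∅
  T[3,6] 'addd' = ∅
  T[4,7] 'dddd' = {B,C}
  T[0,4] 'dddad' = ∅
  T[1,5] 'ddadd' = ∅
  T[2,6] 'daddd' = ∅
  T[3,7] 'adddd' = ∅
  T[0,5] 'dddadd' = ∅
  T[1,6] 'ddaddd' = ∅
  T[2,7] 'dadddd' = ∅
  T[0,6] 'dddaddd' = ∅
  T[1,7] 'ddadddd' = ∅
  T[0,7] 'dddadddd' = ∅

S ∉ T[0,7] ⇒ NO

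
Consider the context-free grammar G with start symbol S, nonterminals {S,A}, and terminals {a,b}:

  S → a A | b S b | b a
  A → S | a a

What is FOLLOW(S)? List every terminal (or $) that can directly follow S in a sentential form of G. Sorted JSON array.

FIRST iteration:
pass 1:
  A via A→a a: +{a}
  S via S→a A: +{a}
  S via S→b S b: +{b}
  S: {a,b}  A: {a}
pass 2:
  A via A→S: +{b}
  S: {a,b}  A: {a,b}
pass 3: (no change)
  S: {a,b}  A: {a,b}

FOLLOW sets:
seed FOLLOW(S) with $
[1]
  S→a A: FOLLOW(A) ⊇ FOLLOW(S) ⊇ {$}; new: +{$}
  S→b S b: FOLLOW(S) ⊇ FIRST(b) = {b}; new: +{b}
  FOLLOW(S)={$,b}  FOLLOW(A)={$}
[2]
  S→a A: FOLLOW(A) ⊇ FOLLOW(S) ⊇ {$,b}; new: +{b}
  FOLLOW(S)={$,b}  FOLLOW(A)={$,b}
[3] (stable)
  FOLLOW(S)={$,b}  FOLLOW(A)={$,b}

FOLLOW(S) = ["$", "b"]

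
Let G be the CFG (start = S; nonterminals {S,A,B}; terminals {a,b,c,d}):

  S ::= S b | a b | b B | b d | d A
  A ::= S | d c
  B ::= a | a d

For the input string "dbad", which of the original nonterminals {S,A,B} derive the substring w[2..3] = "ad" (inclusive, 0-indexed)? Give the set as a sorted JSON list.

Convert to CNF:
  S -> S T0 | T0 B | T0 T2 | T1 T0 | T2 A
  A -> S T0 | T0 B | T0 T2 | T1 T0 | T2 A | T2 T3
  B -> T1 T2 | a
  T0 -> b
  T1 -> a
  T2 -> d
  T3 -> c

CYK table (by increasing span) (cells [i..j] with 2 ≤ i ≤ j ≤ 3 only):
  cell(2,2) a: {B,T1}  orig:{B}
  cell(3,3) d: {T2}  orig:{}
  cell(2,3) ad: {B}

Original NTs in T[2,3] deriving "ad": ["B"]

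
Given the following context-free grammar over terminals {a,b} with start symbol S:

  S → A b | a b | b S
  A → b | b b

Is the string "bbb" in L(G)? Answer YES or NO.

CNF form of G:
  S -> A T0 | T0 S | T1 T0
  A -> T0 T0 | b
  T0 -> b
  T1 -> a

CYK fill:
  cell(0,0) b: {A,T0}  orig:{A}
  cell(1,1) b: {A,T0}  orig:{A}
  cell(2,2) b: {A,T0}  orig:{A}
  cell(0,1) bb: {A,S}
  cell(1,2) bb: {A,S}
  cell(0,2) bbb: {S}

S ∈ T[0,2] ⇒ YES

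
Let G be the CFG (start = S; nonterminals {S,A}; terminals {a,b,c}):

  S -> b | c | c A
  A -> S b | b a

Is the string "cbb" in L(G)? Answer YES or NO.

Convert to CNF:
  S -> T2 A | b | c
  A -> S T0 | T0 T1
  T0 -> b
  T1 -> a
  T2 -> c

CYK fill:
  cell(0,0) c: {S,T2}  orig:{S}
  cell(1,1) b: {S,T0}  orig:{S}
  cell(2,2) b: {S,T0}  orig:{S}
  cell(0,1) cb: {A}
  cell(1,2) bb: {A}
  cell(0,2) cbb: {S}

S ∈ T[0,2] ⇒ YES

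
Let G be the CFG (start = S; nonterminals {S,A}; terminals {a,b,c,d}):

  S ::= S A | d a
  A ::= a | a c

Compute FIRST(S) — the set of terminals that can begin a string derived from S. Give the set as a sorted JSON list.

FIRST iteration:
round 1:
  A via A→a: +{a}
  S via S→d a: +{d}
  FIRST(S)={d}  FIRST(A)={a}
round 2: (no change)
  FIRST(S)={d}  FIRST(A)={a}

FIRST(S) = ["d"]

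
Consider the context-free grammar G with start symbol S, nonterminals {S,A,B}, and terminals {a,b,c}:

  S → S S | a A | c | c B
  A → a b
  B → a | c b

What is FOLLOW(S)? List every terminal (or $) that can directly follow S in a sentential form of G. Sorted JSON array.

FIRST iteration:
iter 1:
  A via A→a b: +{a}
  B via B→a: +{a}
  B via B→c b: +{c}
  S via S→a A: +{a}
  S via S→c: +{c}
  FIRST(S)={a,c}  FIRST(A)={a}  FIRST(B)={a,c}
iter 2: done
  FIRST(S)={a,c}  FIRST(A)={a}  FIRST(B)={a,c}

FOLLOW sets:
seed FOLLOW(S) with $
iter 1:
  S→S S: FOLLOW(S) ⊇ FIRST(S) = {a,c}; new: +{a,c}
  S→a A: FOLLOW(A) ⊇ FOLLOW(S) ⊇ {$,a,c}; new: +{$,a,c}
  S→c B: FOLLOW(B) ⊇ FOLLOW(S) ⊇ {$,a,c}; new: +{$,a,c}
  FOLLOW[S]={$,a,c}  FOLLOW[A]={$,a,c}  FOLLOW[B]={$,a,c}
iter 2: (no change)
  FOLLOW[S]={$,a,c}  FOLLOW[A]={$,a,c}  FOLLOW[B]={$,a,c}

FOLLOW(S) = ["$", "a", "c"]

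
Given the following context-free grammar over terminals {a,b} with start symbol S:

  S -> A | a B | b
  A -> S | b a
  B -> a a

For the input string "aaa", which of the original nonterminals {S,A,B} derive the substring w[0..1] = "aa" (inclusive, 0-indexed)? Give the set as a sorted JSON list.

CNF form of G:
  S -> T0 B | T1 T0 | b
  A -> T0 B | T1 T0 | b
  B -> T0 T0
  T0 -> a
  T1 -> b

Fill CYK table bottom-up, restricted to cells inside w[0..1]:
  cell(0,0) a: {T0}  orig:{}
  cell(1,1) a: {T0}  orig:{}
  cell(0,1) aa: {B}

Original NTs in T[0,1] deriving "aa": ["B"]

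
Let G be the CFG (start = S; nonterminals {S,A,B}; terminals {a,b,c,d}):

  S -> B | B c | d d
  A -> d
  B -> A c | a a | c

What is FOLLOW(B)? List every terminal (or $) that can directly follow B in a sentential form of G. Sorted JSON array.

FIRST sets, iterate to fixpoint:
pass 1:
  A via A→d: +{d}
  B via B→A c: +{d}
  B via B→a a: +{a}
  B via B→c: +{c}
  S via S→B: +{a,c,d}
  S: {a,c,d}  A: {d}  B: {a,c,d}
pass 2: done
  S: {a,c,d}  A: {d}  B: {a,c,d}

Compute FOLLOW by fixpoint:
seed FOLLOW(S) with $
iter 1:
  B→A c: FOLLOW(A) ⊇ FIRST(c) = {c}; new: +{c}
  S→B: FOLLOW(B) ⊇ FOLLOW(S) ⊇ {$}; new: +{$}
  S→B c: FOLLOW(B) ⊇ FIRST(c) = {c}; new: +{c}
  FOLLOW[S]={$}  FOLLOW[A]={c}  FOLLOW[B]={$,c}
iter 2: (no change)
  FOLLOW[S]={$}  FOLLOW[A]={c}  FOLLOW[B]={$,c}

FOLLOW(B) = ["$", "c"]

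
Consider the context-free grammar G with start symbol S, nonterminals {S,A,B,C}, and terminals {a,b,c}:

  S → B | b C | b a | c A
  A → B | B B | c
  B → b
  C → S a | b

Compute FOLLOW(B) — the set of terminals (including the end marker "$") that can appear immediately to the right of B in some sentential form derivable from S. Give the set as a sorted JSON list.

FIRST sets, iterate to fixpoint:
iter 1:
  A via A→c: +{c}
  B via B→b: +{b}
  C via C→b: +{b}
  S via S→B: +{b}
  S via S→c A: +{c}
  S: {b,c}  A: {c}  B: {b}  C: {b}
iter 2:
  A via A→B: +{b}
  C via C→S a: +{c}
  S: {b,c}  A: {b,c}  B: {b}  C: {b,c}
iter 3: (no change)
  S: {b,c}  A: {b,c}  B: {b}  C: {b,c}

Compute FOLLOW by fixpoint:
seed FOLLOW(S) with $
round 1:
  A→B B: FOLLOW(B) ⊇ FIRST(B) = {b}; new: +{b}
  C→S a: FOLLOW(S) ⊇ FIRST(a) = {a}; new: +{a}
  S→B: FOLLOW(B) ⊇ FOLLOW(S) ⊇ {$,a}; new: +{$,a}
  S→b C: FOLLOW(C) ⊇ FOLLOW(S) ⊇ {$,a}; new: +{$,a}
  S→c A: FOLLOW(A) ⊇ FOLLOW(S) ⊇ {$,a}; new: +{$,a}
  FOLLOW(S)={$,a}  FOLLOW(A)={$,a}  FOLLOW(B)={$,a,b}  FOLLOW(C)={$,a}
round 2: — fixpoint
  FOLLOW(S)={$,a}  FOLLOW(A)={$,a}  FOLLOW(B)={$,a,b}  FOLLOW(C)={$,a}

FOLLOW(B) = ["$", "a", "b"]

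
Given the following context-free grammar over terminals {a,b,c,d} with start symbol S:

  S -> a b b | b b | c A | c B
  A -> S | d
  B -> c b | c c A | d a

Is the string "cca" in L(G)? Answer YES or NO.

CNF form of G:
  S -> T0 X6 | T1 T1 | T2 A | T2 B
  A -> T0 X4 | T1 T1 | T2 A | T2 B | d
  B -> T2 T1 | T2 X5 | T3 T0
  T0 -> a
  T1 -> b
  T2 -> c
  T3 -> d
  X4 -> T1 T1
  X5 -> T2 A
  X6 -> T1 T1

CYK table (by increasing span):
  T[0,0] 'c' = {T2}  orig:{}
  T[1,1] 'c' = {T2}  orig:{}
  T[2,2] 'a' = {T0}  orig:{}
  T[0,1] 'cc' = ∅
  T[1,2] 'ca' = ∅
  T[0,2] 'cca' = ∅

S ∉ T[0,2] ⇒ NO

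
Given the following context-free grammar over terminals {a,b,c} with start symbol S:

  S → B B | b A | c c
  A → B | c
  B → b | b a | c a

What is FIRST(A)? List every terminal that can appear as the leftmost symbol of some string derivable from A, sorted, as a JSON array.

FIRST iteration:
pass 1:
  A via A→c: +{c}
  B via B→b: +{b}
  B via B→c a: +{c}
  S via S→B B: +{b,c}
  FIRST[S]={b,c}  FIRST[A]={c}  FIRST[B]={b,c}
pass 2:
  A via A→B: +{b}
  FIRST[S]={b,c}  FIRST[A]={b,c}  FIRST[B]={b,c}
pass 3: (no change)
  FIRST[S]={b,c}  FIRST[A]={b,c}  FIRST[B]={b,c}

FIRST(A) = ["b", "c"]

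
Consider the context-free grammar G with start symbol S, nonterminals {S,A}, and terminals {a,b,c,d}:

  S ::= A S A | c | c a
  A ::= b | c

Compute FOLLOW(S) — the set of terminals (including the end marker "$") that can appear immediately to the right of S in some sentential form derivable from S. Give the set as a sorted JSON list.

FIRST sets, iterate to fixpoint:
[1]
  A via A→b: +{b}
  A via A→c: +{c}
  S via S→A S A: +{b,c}
  FIRST[S]={b,c}  FIRST[A]={b,c}
[2] done
  FIRST[S]={b,c}  FIRST[A]={b,c}

FOLLOW iteration:
FOLLOW(S) := {$}
pass 1:
  S→A S A: FOLLOW(A) ⊇ FIRST(S) = {b,c}; new: +{b,c}
  S→A S A: FOLLOW(S) ⊇ FIRST(A) = {b,c}; new: +{b,c}
  S→A S A: FOLLOW(A) ⊇ FOLLOW(S) ⊇ {$,b,c}; new: +{$}
  FOLLOW(S)={$,b,c}  FOLLOW(A)={$,b,c}
pass 2: done
  FOLLOW(S)={$,b,c}  FOLLOW(A)={$,b,c}

FOLLOW(S) = ["$", "b", "c"]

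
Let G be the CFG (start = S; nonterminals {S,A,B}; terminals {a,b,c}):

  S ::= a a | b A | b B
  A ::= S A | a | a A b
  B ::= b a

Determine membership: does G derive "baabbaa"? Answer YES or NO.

Convert to CNF:
  S -> T0 T0 | T1 A | T1 B
  A -> S A | T0 X2 | a
  B -> T1 T0
  T0 -> a
  T1 -> b
  X2 -> A T1

Fill CYK table bottom-up:
  cell(0,0) b: {T1}  orig:{}
  cell(1,1) a: {A,T0}  orig:{A}
  cell(2,2) a: {A,T0}  orig:{A}
  cell(3,3) b: {T1}  orig:{}
  cell(4,4) b: {T1}  orig:{}
  cell(5,5) a: {A,T0}  orig:{A}
  cell(6,6) a: {A,T0}  orig:{A}
  cell(0,1) ba: {B,S}
  cell(1,2) aa: {S}
  cell(2,3) ab: {X2}  orig:{}
  cell(3,4) bb: ∅
  cell(4,5) ba: {B,S}
  cell(5,6) aa: {S}
  cell(0,2) baa: {A}
  cell(1,3) aab: {A}
  cell(2,4) abb: ∅
  cell(3,5) bba: {S}
  cell(4,6) baa: {A}
  cell(0,3) baab: {S,X2}  orig:{S}
  cell(1,4) aabb: {X2}  orig:{}
  cell(2,5) abba: ∅
  cell(3,6) bbaa: {A,S}
  cell(0,4) baabb: ∅
  cell(1,5) aabba: ∅
  cell(2,6) abbaa: ∅
  cell(0,5) baabba: ∅
  cell(1,6) aabbaa: {A}
  cell(0,6) baabbaa: {A,S}

S ∈ T[0,6] ⇒ YES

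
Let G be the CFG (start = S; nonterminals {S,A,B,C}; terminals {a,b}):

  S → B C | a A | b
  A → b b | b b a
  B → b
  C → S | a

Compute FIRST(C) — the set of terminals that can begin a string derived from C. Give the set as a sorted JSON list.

FIRST iteration:
pass 1:
  A via A→b b: +{b}
  B via B→b: +{b}
  C via C→a: +{a}
  S via S→B C: +{b}
  S via S→a A: +{a}
  FIRST(S)={a,b}  FIRST(A)={b}  FIRST(B)={b}  FIRST(C)={a}
pass 2:
  C via C→S: +{b}
  FIRST(S)={a,b}  FIRST(A)={b}  FIRST(B)={b}  FIRST(C)={a,b}
pass 3: — fixpoint
  FIRST(S)={a,b}  FIRST(A)={b}  FIRST(B)={b}  FIRST(C)={a,b}

FIRST(C) = ["a", "b"]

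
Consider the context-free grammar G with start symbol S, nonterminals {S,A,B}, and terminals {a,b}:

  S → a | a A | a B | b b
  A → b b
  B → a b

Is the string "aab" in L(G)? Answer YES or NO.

Convert to CNF:
  S -> T0 T0 | T1 A | T1 B | a
  A -> T0 T0
  B -> T1 T0
  T0 -> b
  T1 -> a

Fill CYK table bottom-up:
  [0..0]={S,T1}  "a"  orig:{S}
  [1..1]={S,T1}  "a"  orig:{S}
  [2..2]={T0}  "b"  orig:{}
  [0..1]=∅  "aa"
  [1..2]={B}  "ab"
  [0..2]={S}  "aab"

S ∈ T[0,2] ⇒ YES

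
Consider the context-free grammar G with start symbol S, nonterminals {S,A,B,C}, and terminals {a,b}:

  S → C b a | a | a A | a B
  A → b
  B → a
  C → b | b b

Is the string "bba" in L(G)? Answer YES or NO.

CNF form of G:
  S -> C X2 | T1 A | T1 B | a
  A -> b
  B -> a
  C -> T0 T0 | b
  T0 -> b
  T1 -> a
  X2 -> T0 T1

Fill CYK table bottom-up:
  cell(0,0) b: {A,C,T0}  orig:{A,C}
  cell(1,1) b: {A,C,T0}  orig:{A,C}
  cell(2,2) a: {B,S,T1}  orig:{B,S}
  cell(0,1) bb: {C}
  cell(1,2) ba: {X2}  orig:{}
  cell(0,2) bba: {S}

S ∈ T[0,2] ⇒ YES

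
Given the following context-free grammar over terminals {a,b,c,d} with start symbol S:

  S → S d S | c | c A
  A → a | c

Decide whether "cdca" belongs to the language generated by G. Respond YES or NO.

CNF form of G:
  S -> S X2 | T1 A | c
  A -> a | c
  T0 -> d
  T1 -> c
  X2 -> T0 S

CYK fill:
  [0..0]={A,S,T1}  "c"  orig:{A,S}
  [1..1]={T0}  "d"  orig:{}
  [2..2]={A,S,T1}  "c"  orig:{A,S}
  [3..3]={A}  "a"
  [0..1]=∅  "cd"
  [1..2]={X2}  "dc"  orig:{}
  [2..3]={S}  "ca"
  [0..2]={S}  "cdc"
  [1..3]={X2}  "dca"  orig:{}
  [0..3]={S}  "cdca"

S ∈ T[0,3] ⇒ YES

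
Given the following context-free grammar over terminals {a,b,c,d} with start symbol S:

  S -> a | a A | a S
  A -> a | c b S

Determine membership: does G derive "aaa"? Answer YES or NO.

CNF form of G:
  S -> T2 A | T2 S | a
  A -> T0 X3 | a
  T0 -> c
  T1 -> b
  T2 -> a
  X3 -> T1 S

CYK table (by increasing span):
  cell(0,0) a: {A,S,T2}  orig:{A,S}
  cell(1,1) a: {A,S,T2}  orig:{A,S}
  cell(2,2) a: {A,S,T2}  orig:{A,S}
  cell(0,1) aa: {S}
  cell(1,2) aa: {S}
  cell(0,2) aaa: {S}

S ∈ T[0,2] ⇒ YES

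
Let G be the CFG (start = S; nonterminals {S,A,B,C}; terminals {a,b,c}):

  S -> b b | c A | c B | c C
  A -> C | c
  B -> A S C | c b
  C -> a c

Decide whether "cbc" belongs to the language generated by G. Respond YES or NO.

Convert to CNF:
  S -> T1 A | T1 B | T1 C | T2 T2
  A -> T0 T1 | c
  B -> A X3 | T1 T2
  C -> T0 T1
  T0 -> a
  T1 -> c
  T2 -> b
  X3 -> S C

CYK table (by increasing span):
  [0..0]={A,T1}  "c"  orig:{A}
  [1..1]={T2}  "b"  orig:{}
  [2..2]={A,T1}  "c"  orig:{A}
  [0..1]={B}  "cb"
  [1..2]=∅  "bc"
  [0..2]=∅  "cbc"

S ∉ T[0,2] ⇒ NO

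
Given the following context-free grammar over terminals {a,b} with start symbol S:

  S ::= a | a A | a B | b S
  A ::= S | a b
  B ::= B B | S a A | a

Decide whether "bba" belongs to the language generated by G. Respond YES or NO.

CNF form of G:
  S -> T0 A | T0 B | T1 S | a
  A -> T0 A | T0 B | T0 T1 | T1 S | a
  B -> B B | S X2 | a
  T0 -> a
  T1 -> b
  X2 -> T0 A

Fill CYK table bottom-up:
  [0..0]={T1}  "b"  orig:{}
  [1..1]={T1}  "b"  orig:{}
  [2..2]={A,B,S,T0}  "a"  orig:{A,B,S}
  [0..1]=∅  "bb"
  [1..2]={A,S}  "ba"
  [0..2]={A,S}  "bba"

S ∈ T[0,2] ⇒ YES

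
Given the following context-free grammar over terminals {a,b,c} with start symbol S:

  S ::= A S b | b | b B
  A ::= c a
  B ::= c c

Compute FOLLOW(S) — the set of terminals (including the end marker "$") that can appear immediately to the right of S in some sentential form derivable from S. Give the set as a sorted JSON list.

FIRST sets, iterate to fixpoint:
round 1:
  A via A→c a: +{c}
  B via B→c c: +{c}
  S via S→A S b: +{c}
  S via S→b: +{b}
  FIRST[S]={b,c}  FIRST[A]={c}  FIRST[B]={c}
round 2: — fixpoint
  FIRST[S]={b,c}  FIRST[A]={c}  FIRST[B]={c}

Compute FOLLOW by fixpoint:
FOLLOW(S) := {$}
pass 1:
  S→A S b: FOLLOW(A) ⊇ FIRST(S) = {b,c}; new: +{b,c}
  S→A S b: FOLLOW(S) ⊇ FIRST(b) = {b}; new: +{b}
  S→b B: FOLLOW(B) ⊇ FOLLOW(S) ⊇ {$,b}; new: +{$,b}
  FOLLOW[S]={$,b}  FOLLOW[A]={b,c}  FOLLOW[B]={$,b}
pass 2: (stable)
  FOLLOW[S]={$,b}  FOLLOW[A]={b,c}  FOLLOW[B]={$,b}

FOLLOW(S) = ["$", "b"]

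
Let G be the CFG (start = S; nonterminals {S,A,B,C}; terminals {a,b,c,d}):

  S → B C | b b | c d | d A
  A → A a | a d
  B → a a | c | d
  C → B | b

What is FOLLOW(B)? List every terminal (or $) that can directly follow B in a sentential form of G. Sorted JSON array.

Compute FIRST by fixpoint:
iter 1:
  A via A→a d: +{a}
  B via B→a a: +{a}
  B via B→c: +{c}
  B via B→d: +{d}
  C via C→B: +{a,c,d}
  C via C→b: +{b}
  S via S→B C: +{a,c,d}
  S via S→b b: +{b}
  FIRST(S)={a,b,c,d}  FIRST(A)={a}  FIRST(B)={a,c,d}  FIRST(C)={a,b,c,d}
iter 2: (no change)
  FIRST(S)={a,b,c,d}  FIRST(A)={a}  FIRST(B)={a,c,d}  FIRST(C)={a,b,c,d}

FOLLOW sets:
initialize: $ ∈ FOLLOW(S)
[1]
  A→A a: FOLLOW(A) ⊇ FIRST(a) = {a}; new: +{a}
  S→B C: FOLLOW(B) ⊇ FIRST(C) = {a,b,c,d}; new: +{a,b,c,d}
  S→B C: FOLLOW(C) ⊇ FOLLOW(S) ⊇ {$}; new: +{$}
  S→d A: FOLLOW(A) ⊇ FOLLOW(S) ⊇ {$}; new: +{$}
  S: {$}  A: {$,a}  B: {a,b,c,d}  C: {$}
[2]
  C→B: FOLLOW(B) ⊇ FOLLOW(C) ⊇ {$}; new: +{$}
  S: {$}  A: {$,a}  B: {$,a,b,c,d}  C: {$}
[3] done
  S: {$}  A: {$,a}  B: {$,a,b,c,d}  C: {$}

FOLLOW(B) = ["$", "a", "b", "c", "d"]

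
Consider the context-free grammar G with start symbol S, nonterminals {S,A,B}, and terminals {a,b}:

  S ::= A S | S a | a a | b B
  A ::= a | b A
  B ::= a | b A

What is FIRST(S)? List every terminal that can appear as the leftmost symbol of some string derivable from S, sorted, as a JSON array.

FIRST iteration:
[1]
  A via A→a: +{a}
  A via A→b A: +{b}
  B via B→a: +{a}
  B via B→b A: +{b}
  S via S→A S: +{a,b}
  FIRST[S]={a,b}  FIRST[A]={a,b}  FIRST[B]={a,b}
[2] (no change)
  FIRST[S]={a,b}  FIRST[A]={a,b}  FIRST[B]={a,b}

FIRST(S) = ["a", "b"]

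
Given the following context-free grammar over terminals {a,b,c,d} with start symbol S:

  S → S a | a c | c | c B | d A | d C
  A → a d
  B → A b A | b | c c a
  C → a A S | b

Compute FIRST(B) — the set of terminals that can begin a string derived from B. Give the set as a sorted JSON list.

FIRST sets, iterate to fixpoint:
[1]
  A via A→a d: +{a}
  B via B→A b A: +{a}
  B via B→b: +{b}
  B via B→c c a: +{c}
  C via C→a A S: +{a}
  C via C→b: +{b}
  S via S→a c: +{a}
  S via S→c: +{c}
  S via S→d A: +{d}
  FIRST[S]={a,c,d}  FIRST[A]={a}  FIRST[B]={a,b,c}  FIRST[C]={a,b}
[2] (stable)
  FIRST[S]={a,c,d}  FIRST[A]={a}  FIRST[B]={a,b,c}  FIRST[C]={a,b}

FIRST(B) = ["a", "b", "c"]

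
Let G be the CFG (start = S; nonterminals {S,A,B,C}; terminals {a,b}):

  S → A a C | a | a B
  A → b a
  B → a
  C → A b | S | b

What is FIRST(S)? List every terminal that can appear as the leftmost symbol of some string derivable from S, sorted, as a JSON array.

FIRST iteration:
round 1:
  A via A→b a: +{b}
  B via B→a: +{a}
  C via C→A b: +{b}
  S via S→A a C: +{b}
  S via S→a: +{a}
  S: {a,b}  A: {b}  B: {a}  C: {b}
round 2:
  C via C→S: +{a}
  S: {a,b}  A: {b}  B: {a}  C: {a,b}
round 3: (no change)
  S: {a,b}  A: {b}  B: {a}  C: {a,b}

FIRST(S) = ["a", "b"]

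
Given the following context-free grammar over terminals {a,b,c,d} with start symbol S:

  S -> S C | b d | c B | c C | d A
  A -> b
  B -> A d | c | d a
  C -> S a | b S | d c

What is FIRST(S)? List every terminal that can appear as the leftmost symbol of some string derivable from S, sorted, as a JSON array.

FIRST sets, iterate to fixpoint:
[1]
  A via A→b: +{b}
  B via B→A d: +{b}
  B via B→c: +{c}
  B via B→d a: +{d}
  C via C→b S: +{b}
  C via C→d c: +{d}
  S via S→b d: +{b}
  S via S→c B: +{c}
  S via S→d A: +{d}
  S: {b,c,d}  A: {b}  B: {b,c,d}  C: {b,d}
[2]
  C via C→S a: +{c}
  S: {b,c,d}  A: {b}  B: {b,c,d}  C: {b,c,d}
[3] (stable)
  S: {b,c,d}  A: {b}  B: {b,c,d}  C: {b,c,d}

FIRST(S) = ["b", "c", "d"]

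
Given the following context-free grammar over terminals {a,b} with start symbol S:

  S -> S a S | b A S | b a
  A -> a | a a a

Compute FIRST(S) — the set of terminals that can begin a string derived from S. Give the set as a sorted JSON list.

FIRST iteration:
iter 1:
  A via A→a: +{a}
  S via S→b A S: +{b}
  S: {b}  A: {a}
iter 2: — fixpoint
  S: {b}  A: {a}

FIRST(S) = ["b"]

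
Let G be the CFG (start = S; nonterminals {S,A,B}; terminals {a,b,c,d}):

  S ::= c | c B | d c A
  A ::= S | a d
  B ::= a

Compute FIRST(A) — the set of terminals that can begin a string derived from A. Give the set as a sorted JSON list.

FIRST iteration:
iter 1:
  A via A→a d: +{a}
  B via B→a: +{a}
  S via S→c: +{c}
  S via S→d c A: +{d}
  FIRST[S]={c,d}  FIRST[A]={a}  FIRST[B]={a}
iter 2:
  A via A→S: +{c,d}
  FIRST[S]={c,d}  FIRST[A]={a,c,d}  FIRST[B]={a}
iter 3: — fixpoint
  FIRST[S]={c,d}  FIRST[A]={a,c,d}  FIRST[B]={a}

FIRST(A) = ["a", "c", "d"]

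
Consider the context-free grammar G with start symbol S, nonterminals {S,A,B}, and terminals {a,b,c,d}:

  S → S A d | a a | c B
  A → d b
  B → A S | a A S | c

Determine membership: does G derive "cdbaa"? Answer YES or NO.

CNF form of G:
  S -> S X5 | T2 T2 | T3 B
  A -> T0 T1
  B -> A S | T2 X4 | c
  T0 -> d
  T1 -> b
  T2 -> a
  T3 -> c
  X4 -> A S
  X5 -> A T0

CYK fill:
  T[0,0] 'c' = {B,T3}  orig:{B}
  T[1,1] 'd' = {T0}  orig:{}
  T[2,2] 'b' = {T1}  orig:{}
  T[3,3] 'a' = {T2}  orig:{}
  T[4,4] 'a' = {T2}  orig:{}
  T[0,1] 'cd' = ∅
  T[1,2] 'db' = {A}
  T[2,3] 'ba' = ∅
  T[3,4] 'aa' = {S}
  T[0,2] 'cdb' = ∅
  T[1,3] 'dba' = ∅
  T[2,4] 'baa' = ∅
  T[0,3] 'cdba' = ∅
  T[1,4] 'dbaa' = {B,X4}  orig:{B}
  T[0,4] 'cdbaa' = {S}

S ∈ T[0,4] ⇒ YES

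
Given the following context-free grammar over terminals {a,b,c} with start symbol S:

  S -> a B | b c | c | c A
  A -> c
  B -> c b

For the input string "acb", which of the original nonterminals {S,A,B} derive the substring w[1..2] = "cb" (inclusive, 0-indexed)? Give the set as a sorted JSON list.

Convert to CNF:
  S -> T0 A | T1 T0 | T2 B | c
  A -> c
  B -> T0 T1
  T0 -> c
  T1 -> b
  T2 -> a

CYK fill (cells [i..j] with 1 ≤ i ≤ j ≤ 2 only):
  cell(1,1) c: {A,S,T0}  orig:{A,S}
  cell(2,2) b: {T1}  orig:{}
  cell(1,2) cb: {B}

Original NTs in T[1,2] deriving "cb": ["B"]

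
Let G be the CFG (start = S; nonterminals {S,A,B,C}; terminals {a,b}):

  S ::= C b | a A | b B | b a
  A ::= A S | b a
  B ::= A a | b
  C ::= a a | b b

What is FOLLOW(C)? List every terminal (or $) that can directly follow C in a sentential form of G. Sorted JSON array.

FIRST sets, iterate to fixpoint:
[1]
  A via A→b a: +{b}
  B via B→A a: +{b}
  C via C→a a: +{a}
  C via C→b b: +{b}
  S via S→C b: +{a,b}
  FIRST(S)={a,b}  FIRST(A)={b}  FIRST(B)={b}  FIRST(C)={a,b}
[2] done
  FIRST(S)={a,b}  FIRST(A)={b}  FIRST(B)={b}  FIRST(C)={a,b}

FOLLOW sets:
FOLLOW(S) := {$}
round 1:
  A→A S: FOLLOW(A) ⊇ FIRST(S) = {a,b}; new: +{a,b}
  A→A S: FOLLOW(S) ⊇ FOLLOW(A) ⊇ {a,b}; new: +{a,b}
  S→C b: FOLLOW(C) ⊇ FIRST(b) = {b}; new: +{b}
  S→a A: FOLLOW(A) ⊇ FOLLOW(S) ⊇ {$,a,b}; new: +{$}
  S→b B: FOLLOW(B) ⊇ FOLLOW(S) ⊇ {$,a,b}; new: +{$,a,b}
  FOLLOW(S)={$,a,b}  FOLLOW(A)={$,a,b}  FOLLOW(B)={$,a,b}  FOLLOW(C)={b}
round 2: (no change)
  FOLLOW(S)={$,a,b}  FOLLOW(A)={$,a,b}  FOLLOW(B)={$,a,b}  FOLLOW(C)={b}

FOLLOW(C) = ["b"]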